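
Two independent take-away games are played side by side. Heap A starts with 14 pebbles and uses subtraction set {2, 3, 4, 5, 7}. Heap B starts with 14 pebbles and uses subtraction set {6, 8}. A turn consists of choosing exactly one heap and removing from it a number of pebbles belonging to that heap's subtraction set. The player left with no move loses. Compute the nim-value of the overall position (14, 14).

Heap A, S = {2, 3, 4, 5, 7}:
n :  0  1  2  3  4  5  6  7  8  9 10 11 12 13 14
G :  0  0  1  1  2  2  3  3  4  0  0  1  1  2  2
G_A(14) = 2.
Heap B, S = {6, 8}:
n :  0  1  2  3  4  5  6  7  8  9 10 11 12 13 14
G :  0  0  0  0  0  0  1  1  1  1  1  1  2  2  0
G_B(14) = 0.
Combined Grundy value = 2 ⊕ 0 = 2.

2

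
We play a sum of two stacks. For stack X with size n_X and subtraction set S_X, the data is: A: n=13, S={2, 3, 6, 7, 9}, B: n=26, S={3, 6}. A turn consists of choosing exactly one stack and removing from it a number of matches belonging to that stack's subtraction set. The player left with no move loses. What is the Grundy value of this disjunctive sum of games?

2

Stack A, S = {2, 3, 6, 7, 9}:
n :  0  1  2  3  4  5  6  7  8  9 10 11 12 13
G :  0  0  1  1  2  0  3  1  2  2  3  3  4  0
G_A(13) = 0.
Stack B, S = {3, 6}:
G(0) = 0
G(1) = mex{} = 0
G(2) = mex{} = 0
G(3) = mex{0} = 1
G(4) = mex{0} = 1
G(5) = mex{0} = 1
G(6) = mex{1,0} = 2
G(7) = mex{1,0} = 2
G(8) = mex{1,0} = 2
G(9) = mex{2,1} = 0
G(10) = mex{2,1} = 0
G(11) = mex{2,1} = 0
G(12) = mex{0,2} = 1
G(13) = mex{0,2} = 1
G(14) = mex{0,2} = 1
G(15) = mex{1,0} = 2
G(16) = mex{1,0} = 2
G(17) = mex{1,0} = 2
G(18) = mex{2,1} = 0
G(19) = mex{2,1} = 0
G(20) = mex{2,1} = 0
G(21) = mex{0,2} = 1
G(22) = mex{0,2} = 1
G(23) = mex{0,2} = 1
G(24) = mex{1,0} = 2
G(25) = mex{1,0} = 2
G(26) = mex{1,0} = 2
G_B(26) = 2.
Combined Grundy value = 0 ⊕ 2 = 2.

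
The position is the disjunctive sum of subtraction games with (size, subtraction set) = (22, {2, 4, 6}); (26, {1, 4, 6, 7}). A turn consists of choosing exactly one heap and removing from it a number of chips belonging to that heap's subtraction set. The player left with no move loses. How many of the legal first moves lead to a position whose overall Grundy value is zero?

Heap A, S = {2, 4, 6}:
n :  0  1  2  3  4  5  6  7  8  9 10 11 12 13 14 15 16 17 18 19 20 21 22
G :  0  0  1  1  2  2  3  3  0  0  1  1  2  2  3  3  0  0  1  1  2  2  3
G_A(22) = 3.
Heap B, S = {1, 4, 6, 7}:
n :  0  1  2  3  4  5  6  7  8  9 10 11 12 13 14 15 16 17 18 19 20 21 22 23 24 25 26
G :  0  1  0  1  2  0  1  2  3  2  0  1  2  0  1  0  1  2  0  1  2  3  2  0  1  2  0
G_B(26) = 0.
Combined Grundy value = 3 ⊕ 0 = 3.
A winning move leaves total XOR = 0, i.e. changes one component's Grundy value g to g ⊕ X where X is the current total.
Heap A: need g' = 3⊕3 = 0. Options: 22−2→G=2, 22−4→G=1, 22−6→G=0. Hits: 1.
Heap B: need g' = 0⊕3 = 3. Options: 26−1→G=2, 26−4→G=2, 26−6→G=2, 26−7→G=1. Hits: 0.

1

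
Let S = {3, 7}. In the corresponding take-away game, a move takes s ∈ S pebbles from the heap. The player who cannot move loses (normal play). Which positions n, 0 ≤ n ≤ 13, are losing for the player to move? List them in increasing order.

0, 1, 2, 6, 10, 11, 12

G(0) = 0
G(1) = mex{} = 0
G(2) = mex{} = 0
G(3) = mex{0} = 1
G(4) = mex{0} = 1
G(5) = mex{0} = 1
G(6) = mex{1} = 0
G(7) = mex{1,0} = 2
G(8) = mex{1,0} = 2
G(9) = mex{0,0} = 1
G(10) = mex{2,1} = 0
G(11) = mex{2,1} = 0
G(12) = mex{1,1} = 0
G(13) = mex{0,0} = 1
P-positions are exactly the n with G(n) = 0.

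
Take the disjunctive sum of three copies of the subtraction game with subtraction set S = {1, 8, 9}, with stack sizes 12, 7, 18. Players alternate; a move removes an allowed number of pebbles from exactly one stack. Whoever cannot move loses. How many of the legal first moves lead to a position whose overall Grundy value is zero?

2

All stacks use S = {1, 8, 9}:
n :  0  1  2  3  4  5  6  7  8  9 10 11 12 13 14 15 16 17 18
G :  0  1  0  1  0  1  0  1  2  3  2  3  2  3  2  3  0  1  0
Stack A: G(12) = 2.
Stack B: G(7) = 1.
Stack C: G(18) = 0.
Combined Grundy value = 2 ⊕ 1 ⊕ 0 = 3.
A winning move leaves total XOR = 0, i.e. changes one component's Grundy value g to g ⊕ X where X is the current total.
Stack A: need g' = 2⊕3 = 1. Options: 12−1→G=3, 12−8→G=0, 12−9→G=1. Hits: 1.
Stack B: need g' = 1⊕3 = 2. Options: 7−1→G=0. Hits: 0.
Stack C: need g' = 0⊕3 = 3. Options: 18−1→G=1, 18−8→G=2, 18−9→G=3. Hits: 1.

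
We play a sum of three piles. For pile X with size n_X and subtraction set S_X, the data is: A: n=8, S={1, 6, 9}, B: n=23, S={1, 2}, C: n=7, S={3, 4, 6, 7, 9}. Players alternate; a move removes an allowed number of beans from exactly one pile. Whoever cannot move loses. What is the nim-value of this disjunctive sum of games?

1

Pile A, S = {1, 6, 9}:
G(0) = 0
G(1) = mex{0} = 1
G(2) = mex{1} = 0
G(3) = mex{0} = 1
G(4) = mex{1} = 0
G(5) = mex{0} = 1
G(6) = mex{1,0} = 2
G(7) = mex{2,1} = 0
G(8) = mex{0,0} = 1
G_A(8) = 1.
Pile B, S = {1, 2}:
G(0) = 0
G(1) = mex{0} = 1
G(2) = mex{1,0} = 2
G(3) = mex{2,1} = 0
G(4) = mex{0,2} = 1
G(5) = mex{1,0} = 2
G(6) = mex{2,1} = 0
G(7) = mex{0,2} = 1
G(8) = mex{1,0} = 2
G(9) = mex{2,1} = 0
G(10) = mex{0,2} = 1
G(11) = mex{1,0} = 2
G(12) = mex{2,1} = 0
G(13) = mex{0,2} = 1
G(14) = mex{1,0} = 2
G(15) = mex{2,1} = 0
G(16) = mex{0,2} = 1
G(17) = mex{1,0} = 2
G(18) = mex{2,1} = 0
G(19) = mex{0,2} = 1
G(20) = mex{1,0} = 2
G(21) = mex{2,1} = 0
G(22) = mex{0,2} = 1
G(23) = mex{1,0} = 2
G_B(23) = 2.
Pile C, S = {3, 4, 6, 7, 9}:
G(0) = 0
G(1) = mex{} = 0
G(2) = mex{} = 0
G(3) = mex{0} = 1
G(4) = mex{0,0} = 1
G(5) = mex{0,0} = 1
G(6) = mex{1,0,0} = 2
G(7) = mex{1,1,0,0} = 2
G_C(7) = 2.
Combined Grundy value = 1 ⊕ 2 ⊕ 2 = 1.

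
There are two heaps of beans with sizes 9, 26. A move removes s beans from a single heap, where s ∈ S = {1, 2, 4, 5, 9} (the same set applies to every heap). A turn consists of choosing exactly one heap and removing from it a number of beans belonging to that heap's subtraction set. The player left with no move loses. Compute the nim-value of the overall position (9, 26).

All heaps use S = {1, 2, 4, 5, 9}:
G(0) = 0
G(1) = mex{0} = 1
G(2) = mex{1,0} = 2
G(3) = mex{2,1} = 0
G(4) = mex{0,2,0} = 1
G(5) = mex{1,0,1,0} = 2
G(6) = mex{2,1,2,1} = 0
G(7) = mex{0,2,0,2} = 1
G(8) = mex{1,0,1,0} = 2
G(9) = mex{2,1,2,1,0} = 3
G(10) = mex{3,2,0,2,1} = 4
G(11) = mex{4,3,1,0,2} = 5
G(12) = mex{5,4,2,1,0} = 3
G(13) = mex{3,5,3,2,1} = 0
G(14) = mex{0,3,4,3,2} = 1
G(15) = mex{1,0,5,4,0} = 2
G(16) = mex{2,1,3,5,1} = 0
G(17) = mex{0,2,0,3,2} = 1
G(18) = mex{1,0,1,0,3} = 2
G(19) = mex{2,1,2,1,4} = 0
G(20) = mex{0,2,0,2,5} = 1
G(21) = mex{1,0,1,0,3} = 2
G(22) = mex{2,1,2,1,0} = 3
G(23) = mex{3,2,0,2,1} = 4
G(24) = mex{4,3,1,0,2} = 5
G(25) = mex{5,4,2,1,0} = 3
G(26) = mex{3,5,3,2,1} = 0
Heap A: G(9) = 3.
Heap B: G(26) = 0.
Combined Grundy value = 3 ⊕ 0 = 3.

3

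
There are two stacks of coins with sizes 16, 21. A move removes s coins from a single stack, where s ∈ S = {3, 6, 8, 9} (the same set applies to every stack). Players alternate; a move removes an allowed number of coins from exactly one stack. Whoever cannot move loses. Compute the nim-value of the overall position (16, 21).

2

All stacks use S = {3, 6, 8, 9}:
G(0) = 0
G(1) = mex{} = 0
G(2) = mex{} = 0
G(3) = mex{0} = 1
G(4) = mex{0} = 1
G(5) = mex{0} = 1
G(6) = mex{1,0} = 2
G(7) = mex{1,0} = 2
G(8) = mex{1,0,0} = 2
G(9) = mex{2,1,0,0} = 3
G(10) = mex{2,1,0,0} = 3
G(11) = mex{2,1,1,0} = 3
G(12) = mex{3,2,1,1} = 0
G(13) = mex{3,2,1,1} = 0
G(14) = mex{3,2,2,1} = 0
G(15) = mex{0,3,2,2} = 1
G(16) = mex{0,3,2,2} = 1
G(17) = mex{0,3,3,2} = 1
G(18) = mex{1,0,3,3} = 2
G(19) = mex{1,0,3,3} = 2
G(20) = mex{1,0,0,3} = 2
G(21) = mex{2,1,0,0} = 3
Stack A: G(16) = 1.
Stack B: G(21) = 3.
Combined Grundy value = 1 ⊕ 3 = 2.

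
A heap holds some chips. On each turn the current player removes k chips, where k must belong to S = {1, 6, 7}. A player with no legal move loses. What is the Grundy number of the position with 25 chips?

1

n :  0  1  2  3  4  5  6  7  8  9 10 11 12 13 14 15 16 17 18 19 20 21 22 23 24 25
G :  0  1  0  1  0  1  2  3  2  3  2  3  0  1  0  1  0  1  2  3  2  3  2  3  0  1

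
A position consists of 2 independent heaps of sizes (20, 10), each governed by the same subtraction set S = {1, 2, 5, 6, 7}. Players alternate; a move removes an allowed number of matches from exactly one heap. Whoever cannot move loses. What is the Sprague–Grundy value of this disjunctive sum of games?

7

All heaps use S = {1, 2, 5, 6, 7}:
G(0) = 0
G(1) = mex{0} = 1
G(2) = mex{1,0} = 2
G(3) = mex{2,1} = 0
G(4) = mex{0,2} = 1
G(5) = mex{1,0,0} = 2
G(6) = mex{2,1,1,0} = 3
G(7) = mex{3,2,2,1,0} = 4
G(8) = mex{4,3,0,2,1} = 5
G(9) = mex{5,4,1,0,2} = 3
G(10) = mex{3,5,2,1,0} = 4
G(11) = mex{4,3,3,2,1} = 0
G(12) = mex{0,4,4,3,2} = 1
G(13) = mex{1,0,5,4,3} = 2
G(14) = mex{2,1,3,5,4} = 0
G(15) = mex{0,2,4,3,5} = 1
G(16) = mex{1,0,0,4,3} = 2
G(17) = mex{2,1,1,0,4} = 3
G(18) = mex{3,2,2,1,0} = 4
G(19) = mex{4,3,0,2,1} = 5
G(20) = mex{5,4,1,0,2} = 3
Heap A: G(20) = 3.
Heap B: G(10) = 4.
Combined Grundy value = 3 ⊕ 4 = 7.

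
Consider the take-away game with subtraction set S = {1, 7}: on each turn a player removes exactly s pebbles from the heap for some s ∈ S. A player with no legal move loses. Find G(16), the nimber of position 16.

G(0) = 0
G(1) = mex{0} = 1
G(2) = mex{1} = 0
G(3) = mex{0} = 1
G(4) = mex{1} = 0
G(5) = mex{0} = 1
G(6) = mex{1} = 0
G(7) = mex{0,0} = 1
G(8) = mex{1,1} = 0
G(9) = mex{0,0} = 1
G(10) = mex{1,1} = 0
G(11) = mex{0,0} = 1
G(12) = mex{1,1} = 0
G(13) = mex{0,0} = 1
G(14) = mex{1,1} = 0
G(15) = mex{0,0} = 1
G(16) = mex{1,1} = 0

0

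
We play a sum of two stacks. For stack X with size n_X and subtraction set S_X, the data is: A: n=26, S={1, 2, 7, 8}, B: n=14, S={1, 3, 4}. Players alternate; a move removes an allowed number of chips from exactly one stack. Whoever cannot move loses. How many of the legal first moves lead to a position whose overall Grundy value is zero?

4

Stack A, S = {1, 2, 7, 8}:
G(0) = 0
G(1) = mex{0} = 1
G(2) = mex{1,0} = 2
G(3) = mex{2,1} = 0
G(4) = mex{0,2} = 1
G(5) = mex{1,0} = 2
G(6) = mex{2,1} = 0
G(7) = mex{0,2,0} = 1
G(8) = mex{1,0,1,0} = 2
G(9) = mex{2,1,2,1} = 0
G(10) = mex{0,2,0,2} = 1
G(11) = mex{1,0,1,0} = 2
G(12) = mex{2,1,2,1} = 0
G(13) = mex{0,2,0,2} = 1
G(14) = mex{1,0,1,0} = 2
G(15) = mex{2,1,2,1} = 0
G(16) = mex{0,2,0,2} = 1
G(17) = mex{1,0,1,0} = 2
G(18) = mex{2,1,2,1} = 0
G(19) = mex{0,2,0,2} = 1
G(20) = mex{1,0,1,0} = 2
G(21) = mex{2,1,2,1} = 0
G(22) = mex{0,2,0,2} = 1
G(23) = mex{1,0,1,0} = 2
G(24) = mex{2,1,2,1} = 0
G(25) = mex{0,2,0,2} = 1
G(26) = mex{1,0,1,0} = 2
G_A(26) = 2.
Stack B, S = {1, 3, 4}:
G(0) = 0
G(1) = mex{0} = 1
G(2) = mex{1} = 0
G(3) = mex{0,0} = 1
G(4) = mex{1,1,0} = 2
G(5) = mex{2,0,1} = 3
G(6) = mex{3,1,0} = 2
G(7) = mex{2,2,1} = 0
G(8) = mex{0,3,2} = 1
G(9) = mex{1,2,3} = 0
G(10) = mex{0,0,2} = 1
G(11) = mex{1,1,0} = 2
G(12) = mex{2,0,1} = 3
G(13) = mex{3,1,0} = 2
G(14) = mex{2,2,1} = 0
G_B(14) = 0.
Combined Grundy value = 2 ⊕ 0 = 2.
A winning move leaves total XOR = 0, i.e. changes one component's Grundy value g to g ⊕ X where X is the current total.
Stack A: need g' = 2⊕2 = 0. Options: 26−1→G=1, 26−2→G=0, 26−7→G=1, 26−8→G=0. Hits: 2.
Stack B: need g' = 0⊕2 = 2. Options: 14−1→G=2, 14−3→G=2, 14−4→G=1. Hits: 2.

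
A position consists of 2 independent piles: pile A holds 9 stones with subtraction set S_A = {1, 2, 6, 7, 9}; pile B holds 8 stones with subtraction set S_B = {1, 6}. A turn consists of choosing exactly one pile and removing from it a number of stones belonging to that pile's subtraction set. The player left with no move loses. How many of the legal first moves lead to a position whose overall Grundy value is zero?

0

Pile A, S = {1, 2, 6, 7, 9}:
G(0) = 0
G(1) = mex{0} = 1
G(2) = mex{1,0} = 2
G(3) = mex{2,1} = 0
G(4) = mex{0,2} = 1
G(5) = mex{1,0} = 2
G(6) = mex{2,1,0} = 3
G(7) = mex{3,2,1,0} = 4
G(8) = mex{4,3,2,1} = 0
G(9) = mex{0,4,0,2,0} = 1
G_A(9) = 1.
Pile B, S = {1, 6}:
G(0) = 0
G(1) = mex{0} = 1
G(2) = mex{1} = 0
G(3) = mex{0} = 1
G(4) = mex{1} = 0
G(5) = mex{0} = 1
G(6) = mex{1,0} = 2
G(7) = mex{2,1} = 0
G(8) = mex{0,0} = 1
G_B(8) = 1.
Combined Grundy value = 1 ⊕ 1 = 0.
A winning move leaves total XOR = 0, i.e. changes one component's Grundy value g to g ⊕ X where X is the current total.
Pile A: target g' = 1⊕0 = 1, but every legal move changes the Grundy value (mex property), so 0 moves.
Pile B: target g' = 1⊕0 = 1, but every legal move changes the Grundy value (mex property), so 0 moves.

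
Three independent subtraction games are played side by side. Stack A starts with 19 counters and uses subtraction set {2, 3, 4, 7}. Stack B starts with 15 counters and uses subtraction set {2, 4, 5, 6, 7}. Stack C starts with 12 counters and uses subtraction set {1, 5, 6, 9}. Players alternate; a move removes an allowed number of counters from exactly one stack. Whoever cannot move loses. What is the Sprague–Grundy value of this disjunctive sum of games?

Stack A, S = {2, 3, 4, 7}:
G(0) = 0
G(1) = mex{} = 0
G(2) = mex{0} = 1
G(3) = mex{0,0} = 1
G(4) = mex{1,0,0} = 2
G(5) = mex{1,1,0} = 2
G(6) = mex{2,1,1} = 0
G(7) = mex{2,2,1,0} = 3
G(8) = mex{0,2,2,0} = 1
G(9) = mex{3,0,2,1} = 4
G(10) = mex{1,3,0,1} = 2
G(11) = mex{4,1,3,2} = 0
G(12) = mex{2,4,1,2} = 0
G(13) = mex{0,2,4,0} = 1
G(14) = mex{0,0,2,3} = 1
G(15) = mex{1,0,0,1} = 2
G(16) = mex{1,1,0,4} = 2
G(17) = mex{2,1,1,2} = 0
G(18) = mex{2,2,1,0} = 3
G(19) = mex{0,2,2,0} = 1
G_A(19) = 1.
Stack B, S = {2, 4, 5, 6, 7}:
G(0) = 0
G(1) = mex{} = 0
G(2) = mex{0} = 1
G(3) = mex{0} = 1
G(4) = mex{1,0} = 2
G(5) = mex{1,0,0} = 2
G(6) = mex{2,1,0,0} = 3
G(7) = mex{2,1,1,0,0} = 3
G(8) = mex{3,2,1,1,0} = 4
G(9) = mex{3,2,2,1,1} = 0
G(10) = mex{4,3,2,2,1} = 0
G(11) = mex{0,3,3,2,2} = 1
G(12) = mex{0,4,3,3,2} = 1
G(13) = mex{1,0,4,3,3} = 2
G(14) = mex{1,0,0,4,3} = 2
G(15) = mex{2,1,0,0,4} = 3
G_B(15) = 3.
Stack C, S = {1, 5, 6, 9}:
G(0) = 0
G(1) = mex{0} = 1
G(2) = mex{1} = 0
G(3) = mex{0} = 1
G(4) = mex{1} = 0
G(5) = mex{0,0} = 1
G(6) = mex{1,1,0} = 2
G(7) = mex{2,0,1} = 3
G(8) = mex{3,1,0} = 2
G(9) = mex{2,0,1,0} = 3
G(10) = mex{3,1,0,1} = 2
G(11) = mex{2,2,1,0} = 3
G(12) = mex{3,3,2,1} = 0
G_C(12) = 0.
Combined Grundy value = 1 ⊕ 3 ⊕ 0 = 2.

2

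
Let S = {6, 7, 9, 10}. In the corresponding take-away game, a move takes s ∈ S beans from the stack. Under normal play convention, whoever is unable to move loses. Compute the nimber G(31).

G(0) = 0
G(1) = mex{} = 0
G(2) = mex{} = 0
G(3) = mex{} = 0
G(4) = mex{} = 0
G(5) = mex{} = 0
G(6) = mex{0} = 1
G(7) = mex{0,0} = 1
G(8) = mex{0,0} = 1
G(9) = mex{0,0,0} = 1
G(10) = mex{0,0,0,0} = 1
G(11) = mex{0,0,0,0} = 1
G(12) = mex{1,0,0,0} = 2
G(13) = mex{1,1,0,0} = 2
G(14) = mex{1,1,0,0} = 2
G(15) = mex{1,1,1,0} = 2
G(16) = mex{1,1,1,1} = 0
G(17) = mex{1,1,1,1} = 0
G(18) = mex{2,1,1,1} = 0
G(19) = mex{2,2,1,1} = 0
G(20) = mex{2,2,1,1} = 0
G(21) = mex{2,2,2,1} = 0
G(22) = mex{0,2,2,2} = 1
G(23) = mex{0,0,2,2} = 1
G(24) = mex{0,0,2,2} = 1
G(25) = mex{0,0,0,2} = 1
G(26) = mex{0,0,0,0} = 1
G(27) = mex{0,0,0,0} = 1
G(28) = mex{1,0,0,0} = 2
G(29) = mex{1,1,0,0} = 2
G(30) = mex{1,1,0,0} = 2
G(31) = mex{1,1,1,0} = 2

2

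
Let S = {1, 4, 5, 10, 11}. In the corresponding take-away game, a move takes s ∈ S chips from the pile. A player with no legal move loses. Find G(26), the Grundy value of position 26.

n :  0  1  2  3  4  5  6  7  8  9 10 11 12 13 14 15 16 17 18 19 20 21 22 23 24 25 26
G :  0  1  0  1  2  3  2  3  0  1  4  5  2  3  0  1  0  1  2  3  2  3  0  1  4  5  2

2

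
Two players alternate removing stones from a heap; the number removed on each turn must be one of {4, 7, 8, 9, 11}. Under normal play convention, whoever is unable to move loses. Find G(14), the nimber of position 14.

n :  0  1  2  3  4  5  6  7  8  9 10 11 12 13 14
G :  0  0  0  0  1  1  1  1  2  2  2  2  3  3  3

3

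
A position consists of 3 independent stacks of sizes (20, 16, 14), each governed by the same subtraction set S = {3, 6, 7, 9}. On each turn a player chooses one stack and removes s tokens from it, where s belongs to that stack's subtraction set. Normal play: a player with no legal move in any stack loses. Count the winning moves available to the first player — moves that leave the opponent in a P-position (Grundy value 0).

3

All stacks use S = {3, 6, 7, 9}:
G(0) = 0
G(1) = mex{} = 0
G(2) = mex{} = 0
G(3) = mex{0} = 1
G(4) = mex{0} = 1
G(5) = mex{0} = 1
G(6) = mex{1,0} = 2
G(7) = mex{1,0,0} = 2
G(8) = mex{1,0,0} = 2
G(9) = mex{2,1,0,0} = 3
G(10) = mex{2,1,1,0} = 3
G(11) = mex{2,1,1,0} = 3
G(12) = mex{3,2,1,1} = 0
G(13) = mex{3,2,2,1} = 0
G(14) = mex{3,2,2,1} = 0
G(15) = mex{0,3,2,2} = 1
G(16) = mex{0,3,3,2} = 1
G(17) = mex{0,3,3,2} = 1
G(18) = mex{1,0,3,3} = 2
G(19) = mex{1,0,0,3} = 2
G(20) = mex{1,0,0,3} = 2
Stack A: G(20) = 2.
Stack B: G(16) = 1.
Stack C: G(14) = 0.
Combined Grundy value = 2 ⊕ 1 ⊕ 0 = 3.
A winning move leaves total XOR = 0, i.e. changes one component's Grundy value g to g ⊕ X where X is the current total.
Stack A: need g' = 2⊕3 = 1. Options: 20−3→G=1, 20−6→G=0, 20−7→G=0, 20−9→G=3. Hits: 1.
Stack B: need g' = 1⊕3 = 2. Options: 16−3→G=0, 16−6→G=3, 16−7→G=3, 16−9→G=2. Hits: 1.
Stack C: need g' = 0⊕3 = 3. Options: 14−3→G=3, 14−6→G=2, 14−7→G=2, 14−9→G=1. Hits: 1.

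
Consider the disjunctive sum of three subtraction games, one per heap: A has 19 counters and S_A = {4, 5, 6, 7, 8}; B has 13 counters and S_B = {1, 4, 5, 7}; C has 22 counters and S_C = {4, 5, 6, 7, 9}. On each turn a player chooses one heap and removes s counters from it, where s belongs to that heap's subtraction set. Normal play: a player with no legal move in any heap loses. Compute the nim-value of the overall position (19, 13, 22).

Heap A, S = {4, 5, 6, 7, 8}:
n :  0  1  2  3  4  5  6  7  8  9 10 11 12 13 14 15 16 17 18 19
G :  0  0  0  0  1  1  1  1  2  2  2  2  0  0  0  0  1  1  1  1
G_A(19) = 1.
Heap B, S = {1, 4, 5, 7}:
G(0) = 0
G(1) = mex{0} = 1
G(2) = mex{1} = 0
G(3) = mex{0} = 1
G(4) = mex{1,0} = 2
G(5) = mex{2,1,0} = 3
G(6) = mex{3,0,1} = 2
G(7) = mex{2,1,0,0} = 3
G(8) = mex{3,2,1,1} = 0
G(9) = mex{0,3,2,0} = 1
G(10) = mex{1,2,3,1} = 0
G(11) = mex{0,3,2,2} = 1
G(12) = mex{1,0,3,3} = 2
G(13) = mex{2,1,0,2} = 3
G_B(13) = 3.
Heap C, S = {4, 5, 6, 7, 9}:
n :  0  1  2  3  4  5  6  7  8  9 10 11 12 13 14 15 16 17 18 19 20 21 22
G :  0  0  0  0  1  1  1  1  2  2  2  2  3  0  0  0  0  1  1  1  1  2  2
G_C(22) = 2.
Combined Grundy value = 1 ⊕ 3 ⊕ 2 = 0.

0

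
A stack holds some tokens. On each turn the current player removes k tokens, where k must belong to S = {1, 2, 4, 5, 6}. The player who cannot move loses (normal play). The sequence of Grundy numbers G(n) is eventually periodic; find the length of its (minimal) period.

10

n :  0  1  2  3  4  5  6  7  8  9 10 11 12 13 14 15 16 17 18 19 20 21
G :  0  1  2  0  1  2  3  4  5  3  0  1  2  0  1  2  3  4  5  3  0  1
G(n+10) = G(n) holds for n = 0,…,5 (a full window of length max(S) = 6), so the sequence is purely periodic with period 10.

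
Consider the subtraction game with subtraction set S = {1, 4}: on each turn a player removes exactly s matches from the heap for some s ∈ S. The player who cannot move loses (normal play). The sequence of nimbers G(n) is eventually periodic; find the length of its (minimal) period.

5

G(0) = 0
G(1) = mex{0} = 1
G(2) = mex{1} = 0
G(3) = mex{0} = 1
G(4) = mex{1,0} = 2
G(5) = mex{2,1} = 0
G(6) = mex{0,0} = 1
G(7) = mex{1,1} = 0
G(8) = mex{0,2} = 1
G(9) = mex{1,0} = 2
G(10) = mex{2,1} = 0
G(11) = mex{0,0} = 1
G(12) = mex{1,1} = 0
G(13) = mex{0,2} = 1
G(14) = mex{1,0} = 2
G(n+5) = G(n) holds for n = 0,…,3 (a full window of length max(S) = 4), so the sequence is purely periodic with period 5.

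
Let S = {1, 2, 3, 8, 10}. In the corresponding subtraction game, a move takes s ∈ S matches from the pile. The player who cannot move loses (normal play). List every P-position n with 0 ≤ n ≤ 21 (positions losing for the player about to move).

G(0) = 0
G(1) = mex{0} = 1
G(2) = mex{1,0} = 2
G(3) = mex{2,1,0} = 3
G(4) = mex{3,2,1} = 0
G(5) = mex{0,3,2} = 1
G(6) = mex{1,0,3} = 2
G(7) = mex{2,1,0} = 3
G(8) = mex{3,2,1,0} = 4
G(9) = mex{4,3,2,1} = 0
G(10) = mex{0,4,3,2,0} = 1
G(11) = mex{1,0,4,3,1} = 2
G(12) = mex{2,1,0,0,2} = 3
G(13) = mex{3,2,1,1,3} = 0
G(14) = mex{0,3,2,2,0} = 1
G(15) = mex{1,0,3,3,1} = 2
G(16) = mex{2,1,0,4,2} = 3
G(17) = mex{3,2,1,0,3} = 4
G(18) = mex{4,3,2,1,4} = 0
G(19) = mex{0,4,3,2,0} = 1
G(20) = mex{1,0,4,3,1} = 2
G(21) = mex{2,1,0,0,2} = 3
P-positions are exactly the n with G(n) = 0.

0, 4, 9, 13, 18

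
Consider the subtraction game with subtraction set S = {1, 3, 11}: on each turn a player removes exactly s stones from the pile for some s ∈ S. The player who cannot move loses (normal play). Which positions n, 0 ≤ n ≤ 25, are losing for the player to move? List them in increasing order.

0, 2, 4, 6, 8, 10, 12, 14, 16, 18, 20, 22, 24

G(0) = 0
G(1) = mex{0} = 1
G(2) = mex{1} = 0
G(3) = mex{0,0} = 1
G(4) = mex{1,1} = 0
G(5) = mex{0,0} = 1
G(6) = mex{1,1} = 0
G(7) = mex{0,0} = 1
G(8) = mex{1,1} = 0
G(9) = mex{0,0} = 1
G(10) = mex{1,1} = 0
G(11) = mex{0,0,0} = 1
G(12) = mex{1,1,1} = 0
G(13) = mex{0,0,0} = 1
G(14) = mex{1,1,1} = 0
G(15) = mex{0,0,0} = 1
G(16) = mex{1,1,1} = 0
G(17) = mex{0,0,0} = 1
G(18) = mex{1,1,1} = 0
G(19) = mex{0,0,0} = 1
G(20) = mex{1,1,1} = 0
G(21) = mex{0,0,0} = 1
G(22) = mex{1,1,1} = 0
G(23) = mex{0,0,0} = 1
G(24) = mex{1,1,1} = 0
G(25) = mex{0,0,0} = 1
P-positions are exactly the n with G(n) = 0.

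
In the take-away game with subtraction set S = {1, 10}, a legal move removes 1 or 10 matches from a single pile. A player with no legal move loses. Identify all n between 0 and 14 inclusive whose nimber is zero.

0, 2, 4, 6, 8, 11, 13

G(0) = 0
G(1) = mex{0} = 1
G(2) = mex{1} = 0
G(3) = mex{0} = 1
G(4) = mex{1} = 0
G(5) = mex{0} = 1
G(6) = mex{1} = 0
G(7) = mex{0} = 1
G(8) = mex{1} = 0
G(9) = mex{0} = 1
G(10) = mex{1,0} = 2
G(11) = mex{2,1} = 0
G(12) = mex{0,0} = 1
G(13) = mex{1,1} = 0
G(14) = mex{0,0} = 1
P-positions are exactly the n with G(n) = 0.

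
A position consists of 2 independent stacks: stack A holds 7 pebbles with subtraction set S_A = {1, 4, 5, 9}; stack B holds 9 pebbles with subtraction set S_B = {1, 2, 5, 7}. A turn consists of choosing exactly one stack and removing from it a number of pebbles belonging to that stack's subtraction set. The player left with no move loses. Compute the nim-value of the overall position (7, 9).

Stack A, S = {1, 4, 5, 9}:
n : 0 1 2 3 4 5 6 7
G : 0 1 0 1 2 3 2 3
G_A(7) = 3.
Stack B, S = {1, 2, 5, 7}:
G(0) = 0
G(1) = mex{0} = 1
G(2) = mex{1,0} = 2
G(3) = mex{2,1} = 0
G(4) = mex{0,2} = 1
G(5) = mex{1,0,0} = 2
G(6) = mex{2,1,1} = 0
G(7) = mex{0,2,2,0} = 1
G(8) = mex{1,0,0,1} = 2
G(9) = mex{2,1,1,2} = 0
G_B(9) = 0.
Combined Grundy value = 3 ⊕ 0 = 3.

3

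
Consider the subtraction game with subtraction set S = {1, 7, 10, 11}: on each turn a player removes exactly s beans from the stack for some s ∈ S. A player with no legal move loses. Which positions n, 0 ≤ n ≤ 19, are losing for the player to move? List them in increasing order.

0, 2, 4, 6, 8

G(0) = 0
G(1) = mex{0} = 1
G(2) = mex{1} = 0
G(3) = mex{0} = 1
G(4) = mex{1} = 0
G(5) = mex{0} = 1
G(6) = mex{1} = 0
G(7) = mex{0,0} = 1
G(8) = mex{1,1} = 0
G(9) = mex{0,0} = 1
G(10) = mex{1,1,0} = 2
G(11) = mex{2,0,1,0} = 3
G(12) = mex{3,1,0,1} = 2
G(13) = mex{2,0,1,0} = 3
G(14) = mex{3,1,0,1} = 2
G(15) = mex{2,0,1,0} = 3
G(16) = mex{3,1,0,1} = 2
G(17) = mex{2,2,1,0} = 3
G(18) = mex{3,3,0,1} = 2
G(19) = mex{2,2,1,0} = 3
P-positions are exactly the n with G(n) = 0.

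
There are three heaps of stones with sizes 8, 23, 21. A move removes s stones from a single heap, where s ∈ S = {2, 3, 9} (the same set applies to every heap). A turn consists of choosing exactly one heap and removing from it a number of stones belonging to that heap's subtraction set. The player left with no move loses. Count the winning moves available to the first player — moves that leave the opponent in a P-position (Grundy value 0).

All heaps use S = {2, 3, 9}:
n :  0  1  2  3  4  5  6  7  8  9 10 11 12 13 14 15 16 17 18 19 20 21 22 23
G :  0  0  1  1  2  0  0  1  1  2  2  0  0  1  1  2  0  0  1  1  2  2  0  0
Heap A: G(8) = 1.
Heap B: G(23) = 0.
Heap C: G(21) = 2.
Combined Grundy value = 1 ⊕ 0 ⊕ 2 = 3.
A winning move leaves total XOR = 0, i.e. changes one component's Grundy value g to g ⊕ X where X is the current total.
Heap A: need g' = 1⊕3 = 2. Options: 8−2→G=0, 8−3→G=0. Hits: 0.
Heap B: need g' = 0⊕3 = 3. Options: 23−2→G=2, 23−3→G=2, 23−9→G=1. Hits: 0.
Heap C: need g' = 2⊕3 = 1. Options: 21−2→G=1, 21−3→G=1, 21−9→G=0. Hits: 2.

2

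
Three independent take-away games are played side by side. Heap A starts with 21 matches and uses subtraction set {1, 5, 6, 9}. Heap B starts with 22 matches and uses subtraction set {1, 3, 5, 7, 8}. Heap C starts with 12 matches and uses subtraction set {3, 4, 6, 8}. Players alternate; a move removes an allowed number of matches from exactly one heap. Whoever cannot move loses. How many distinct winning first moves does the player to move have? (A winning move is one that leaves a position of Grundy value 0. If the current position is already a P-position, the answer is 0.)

Heap A, S = {1, 5, 6, 9}:
n :  0  1  2  3  4  5  6  7  8  9 10 11 12 13 14 15 16 17 18 19 20 21
G :  0  1  0  1  0  1  2  3  2  3  2  3  0  1  0  1  0  1  2  3  2  3
G_A(21) = 3.
Heap B, S = {1, 3, 5, 7, 8}:
G(0) = 0
G(1) = mex{0} = 1
G(2) = mex{1} = 0
G(3) = mex{0,0} = 1
G(4) = mex{1,1} = 0
G(5) = mex{0,0,0} = 1
G(6) = mex{1,1,1} = 0
G(7) = mex{0,0,0,0} = 1
G(8) = mex{1,1,1,1,0} = 2
G(9) = mex{2,0,0,0,1} = 3
G(10) = mex{3,1,1,1,0} = 2
G(11) = mex{2,2,0,0,1} = 3
G(12) = mex{3,3,1,1,0} = 2
G(13) = mex{2,2,2,0,1} = 3
G(14) = mex{3,3,3,1,0} = 2
G(15) = mex{2,2,2,2,1} = 0
G(16) = mex{0,3,3,3,2} = 1
G(17) = mex{1,2,2,2,3} = 0
G(18) = mex{0,0,3,3,2} = 1
G(19) = mex{1,1,2,2,3} = 0
G(20) = mex{0,0,0,3,2} = 1
G(21) = mex{1,1,1,2,3} = 0
G(22) = mex{0,0,0,0,2} = 1
G_B(22) = 1.
Heap C, S = {3, 4, 6, 8}:
G(0) = 0
G(1) = mex{} = 0
G(2) = mex{} = 0
G(3) = mex{0} = 1
G(4) = mex{0,0} = 1
G(5) = mex{0,0} = 1
G(6) = mex{1,0,0} = 2
G(7) = mex{1,1,0} = 2
G(8) = mex{1,1,0,0} = 2
G(9) = mex{2,1,1,0} = 3
G(10) = mex{2,2,1,0} = 3
G(11) = mex{2,2,1,1} = 0
G(12) = mex{3,2,2,1} = 0
G_C(12) = 0.
Combined Grundy value = 3 ⊕ 1 ⊕ 0 = 2.
A winning move leaves total XOR = 0, i.e. changes one component's Grundy value g to g ⊕ X where X is the current total.
Heap A: need g' = 3⊕2 = 1. Options: 21−1→G=2, 21−5→G=0, 21−6→G=1, 21−9→G=0. Hits: 1.
Heap B: need g' = 1⊕2 = 3. Options: 22−1→G=0, 22−3→G=0, 22−5→G=0, 22−7→G=0, 22−8→G=2. Hits: 0.
Heap C: need g' = 0⊕2 = 2. Options: 12−3→G=3, 12−4→G=2, 12−6→G=2, 12−8→G=1. Hits: 2.

3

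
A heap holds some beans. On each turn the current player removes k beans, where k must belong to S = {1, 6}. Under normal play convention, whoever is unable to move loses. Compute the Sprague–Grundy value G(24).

G(0) = 0
G(1) = mex{0} = 1
G(2) = mex{1} = 0
G(3) = mex{0} = 1
G(4) = mex{1} = 0
G(5) = mex{0} = 1
G(6) = mex{1,0} = 2
G(7) = mex{2,1} = 0
G(8) = mex{0,0} = 1
G(9) = mex{1,1} = 0
G(10) = mex{0,0} = 1
G(11) = mex{1,1} = 0
G(12) = mex{0,2} = 1
G(13) = mex{1,0} = 2
G(14) = mex{2,1} = 0
G(15) = mex{0,0} = 1
G(16) = mex{1,1} = 0
G(17) = mex{0,0} = 1
G(18) = mex{1,1} = 0
G(19) = mex{0,2} = 1
G(20) = mex{1,0} = 2
G(21) = mex{2,1} = 0
G(22) = mex{0,0} = 1
G(23) = mex{1,1} = 0
G(24) = mex{0,0} = 1

1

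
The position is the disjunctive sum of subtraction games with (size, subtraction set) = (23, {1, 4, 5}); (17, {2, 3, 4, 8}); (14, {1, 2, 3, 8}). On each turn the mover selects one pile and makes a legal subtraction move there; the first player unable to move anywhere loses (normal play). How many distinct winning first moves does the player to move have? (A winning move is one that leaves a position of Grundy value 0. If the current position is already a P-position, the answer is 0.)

0

Pile A, S = {1, 4, 5}:
G(0) = 0
G(1) = mex{0} = 1
G(2) = mex{1} = 0
G(3) = mex{0} = 1
G(4) = mex{1,0} = 2
G(5) = mex{2,1,0} = 3
G(6) = mex{3,0,1} = 2
G(7) = mex{2,1,0} = 3
G(8) = mex{3,2,1} = 0
G(9) = mex{0,3,2} = 1
G(10) = mex{1,2,3} = 0
G(11) = mex{0,3,2} = 1
G(12) = mex{1,0,3} = 2
G(13) = mex{2,1,0} = 3
G(14) = mex{3,0,1} = 2
G(15) = mex{2,1,0} = 3
G(16) = mex{3,2,1} = 0
G(17) = mex{0,3,2} = 1
G(18) = mex{1,2,3} = 0
G(19) = mex{0,3,2} = 1
G(20) = mex{1,0,3} = 2
G(21) = mex{2,1,0} = 3
G(22) = mex{3,0,1} = 2
G(23) = mex{2,1,0} = 3
G_A(23) = 3.
Pile B, S = {2, 3, 4, 8}:
G(0) = 0
G(1) = mex{} = 0
G(2) = mex{0} = 1
G(3) = mex{0,0} = 1
G(4) = mex{1,0,0} = 2
G(5) = mex{1,1,0} = 2
G(6) = mex{2,1,1} = 0
G(7) = mex{2,2,1} = 0
G(8) = mex{0,2,2,0} = 1
G(9) = mex{0,0,2,0} = 1
G(10) = mex{1,0,0,1} = 2
G(11) = mex{1,1,0,1} = 2
G(12) = mex{2,1,1,2} = 0
G(13) = mex{2,2,1,2} = 0
G(14) = mex{0,2,2,0} = 1
G(15) = mex{0,0,2,0} = 1
G(16) = mex{1,0,0,1} = 2
G(17) = mex{1,1,0,1} = 2
G_B(17) = 2.
Pile C, S = {1, 2, 3, 8}:
n :  0  1  2  3  4  5  6  7  8  9 10 11 12 13 14
G :  0  1  2  3  0  1  2  3  4  0  1  2  3  0  1
G_C(14) = 1.
Combined Grundy value = 3 ⊕ 2 ⊕ 1 = 0.
A winning move leaves total XOR = 0, i.e. changes one component's Grundy value g to g ⊕ X where X is the current total.
Pile A: target g' = 3⊕0 = 3, but every legal move changes the Grundy value (mex property), so 0 moves.
Pile B: target g' = 2⊕0 = 2, but every legal move changes the Grundy value (mex property), so 0 moves.
Pile C: target g' = 1⊕0 = 1, but every legal move changes the Grundy value (mex property), so 0 moves.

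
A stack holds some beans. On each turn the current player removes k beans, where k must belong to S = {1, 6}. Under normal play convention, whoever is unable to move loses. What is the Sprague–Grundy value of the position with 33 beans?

G(0) = 0
G(1) = mex{0} = 1
G(2) = mex{1} = 0
G(3) = mex{0} = 1
G(4) = mex{1} = 0
G(5) = mex{0} = 1
G(6) = mex{1,0} = 2
G(7) = mex{2,1} = 0
G(8) = mex{0,0} = 1
G(9) = mex{1,1} = 0
G(10) = mex{0,0} = 1
G(11) = mex{1,1} = 0
G(12) = mex{0,2} = 1
G(13) = mex{1,0} = 2
G(14) = mex{2,1} = 0
G(15) = mex{0,0} = 1
G(16) = mex{1,1} = 0
G(17) = mex{0,0} = 1
G(18) = mex{1,1} = 0
G(19) = mex{0,2} = 1
G(20) = mex{1,0} = 2
G(21) = mex{2,1} = 0
G(22) = mex{0,0} = 1
G(23) = mex{1,1} = 0
G(24) = mex{0,0} = 1
G(25) = mex{1,1} = 0
G(26) = mex{0,2} = 1
G(27) = mex{1,0} = 2
G(28) = mex{2,1} = 0
G(29) = mex{0,0} = 1
G(30) = mex{1,1} = 0
G(31) = mex{0,0} = 1
G(32) = mex{1,1} = 0
G(33) = mex{0,2} = 1

1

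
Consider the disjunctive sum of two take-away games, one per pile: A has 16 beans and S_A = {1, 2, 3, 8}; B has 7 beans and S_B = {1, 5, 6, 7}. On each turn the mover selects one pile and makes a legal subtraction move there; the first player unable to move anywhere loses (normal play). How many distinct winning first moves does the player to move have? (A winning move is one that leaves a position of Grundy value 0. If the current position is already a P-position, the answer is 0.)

0

Pile A, S = {1, 2, 3, 8}:
G(0) = 0
G(1) = mex{0} = 1
G(2) = mex{1,0} = 2
G(3) = mex{2,1,0} = 3
G(4) = mex{3,2,1} = 0
G(5) = mex{0,3,2} = 1
G(6) = mex{1,0,3} = 2
G(7) = mex{2,1,0} = 3
G(8) = mex{3,2,1,0} = 4
G(9) = mex{4,3,2,1} = 0
G(10) = mex{0,4,3,2} = 1
G(11) = mex{1,0,4,3} = 2
G(12) = mex{2,1,0,0} = 3
G(13) = mex{3,2,1,1} = 0
G(14) = mex{0,3,2,2} = 1
G(15) = mex{1,0,3,3} = 2
G(16) = mex{2,1,0,4} = 3
G_A(16) = 3.
Pile B, S = {1, 5, 6, 7}:
n : 0 1 2 3 4 5 6 7
G : 0 1 0 1 0 1 2 3
G_B(7) = 3.
Combined Grundy value = 3 ⊕ 3 = 0.
A winning move leaves total XOR = 0, i.e. changes one component's Grundy value g to g ⊕ X where X is the current total.
Pile A: target g' = 3⊕0 = 3, but every legal move changes the Grundy value (mex property), so 0 moves.
Pile B: target g' = 3⊕0 = 3, but every legal move changes the Grundy value (mex property), so 0 moves.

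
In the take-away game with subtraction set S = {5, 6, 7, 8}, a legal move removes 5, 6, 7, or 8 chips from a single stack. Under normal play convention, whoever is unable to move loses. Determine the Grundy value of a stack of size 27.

G(0) = 0
G(1) = mex{} = 0
G(2) = mex{} = 0
G(3) = mex{} = 0
G(4) = mex{} = 0
G(5) = mex{0} = 1
G(6) = mex{0,0} = 1
G(7) = mex{0,0,0} = 1
G(8) = mex{0,0,0,0} = 1
G(9) = mex{0,0,0,0} = 1
G(10) = mex{1,0,0,0} = 2
G(11) = mex{1,1,0,0} = 2
G(12) = mex{1,1,1,0} = 2
G(13) = mex{1,1,1,1} = 0
G(14) = mex{1,1,1,1} = 0
G(15) = mex{2,1,1,1} = 0
G(16) = mex{2,2,1,1} = 0
G(17) = mex{2,2,2,1} = 0
G(18) = mex{0,2,2,2} = 1
G(19) = mex{0,0,2,2} = 1
G(20) = mex{0,0,0,2} = 1
G(21) = mex{0,0,0,0} = 1
G(22) = mex{0,0,0,0} = 1
G(23) = mex{1,0,0,0} = 2
G(24) = mex{1,1,0,0} = 2
G(25) = mex{1,1,1,0} = 2
G(26) = mex{1,1,1,1} = 0
G(27) = mex{1,1,1,1} = 0

0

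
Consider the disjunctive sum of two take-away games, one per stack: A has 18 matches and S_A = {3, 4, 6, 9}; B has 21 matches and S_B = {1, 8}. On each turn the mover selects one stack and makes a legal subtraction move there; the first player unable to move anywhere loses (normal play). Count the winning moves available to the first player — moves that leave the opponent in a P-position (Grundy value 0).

Stack A, S = {3, 4, 6, 9}:
n :  0  1  2  3  4  5  6  7  8  9 10 11 12 13 14 15 16 17 18
G :  0  0  0  1  1  1  2  2  2  3  3  3  0  0  0  1  1  1  2
G_A(18) = 2.
Stack B, S = {1, 8}:
G(0) = 0
G(1) = mex{0} = 1
G(2) = mex{1} = 0
G(3) = mex{0} = 1
G(4) = mex{1} = 0
G(5) = mex{0} = 1
G(6) = mex{1} = 0
G(7) = mex{0} = 1
G(8) = mex{1,0} = 2
G(9) = mex{2,1} = 0
G(10) = mex{0,0} = 1
G(11) = mex{1,1} = 0
G(12) = mex{0,0} = 1
G(13) = mex{1,1} = 0
G(14) = mex{0,0} = 1
G(15) = mex{1,1} = 0
G(16) = mex{0,2} = 1
G(17) = mex{1,0} = 2
G(18) = mex{2,1} = 0
G(19) = mex{0,0} = 1
G(20) = mex{1,1} = 0
G(21) = mex{0,0} = 1
G_B(21) = 1.
Combined Grundy value = 2 ⊕ 1 = 3.
A winning move leaves total XOR = 0, i.e. changes one component's Grundy value g to g ⊕ X where X is the current total.
Stack A: need g' = 2⊕3 = 1. Options: 18−3→G=1, 18−4→G=0, 18−6→G=0, 18−9→G=3. Hits: 1.
Stack B: need g' = 1⊕3 = 2. Options: 21−1→G=0, 21−8→G=0. Hits: 0.

1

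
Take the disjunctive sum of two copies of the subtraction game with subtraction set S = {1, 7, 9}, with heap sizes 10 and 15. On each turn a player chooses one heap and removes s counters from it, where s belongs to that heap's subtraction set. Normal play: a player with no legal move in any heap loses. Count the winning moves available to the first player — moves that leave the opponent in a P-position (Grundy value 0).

6

All heaps use S = {1, 7, 9}:
G(0) = 0
G(1) = mex{0} = 1
G(2) = mex{1} = 0
G(3) = mex{0} = 1
G(4) = mex{1} = 0
G(5) = mex{0} = 1
G(6) = mex{1} = 0
G(7) = mex{0,0} = 1
G(8) = mex{1,1} = 0
G(9) = mex{0,0,0} = 1
G(10) = mex{1,1,1} = 0
G(11) = mex{0,0,0} = 1
G(12) = mex{1,1,1} = 0
G(13) = mex{0,0,0} = 1
G(14) = mex{1,1,1} = 0
G(15) = mex{0,0,0} = 1
Heap A: G(10) = 0.
Heap B: G(15) = 1.
Combined Grundy value = 0 ⊕ 1 = 1.
A winning move leaves total XOR = 0, i.e. changes one component's Grundy value g to g ⊕ X where X is the current total.
Heap A: need g' = 0⊕1 = 1. Options: 10−1→G=1, 10−7→G=1, 10−9→G=1. Hits: 3.
Heap B: need g' = 1⊕1 = 0. Options: 15−1→G=0, 15−7→G=0, 15−9→G=0. Hits: 3.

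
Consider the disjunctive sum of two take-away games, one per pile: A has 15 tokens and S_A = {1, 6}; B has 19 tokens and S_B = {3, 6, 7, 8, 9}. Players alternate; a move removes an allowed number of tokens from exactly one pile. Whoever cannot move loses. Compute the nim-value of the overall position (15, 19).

3

Pile A, S = {1, 6}:
G(0) = 0
G(1) = mex{0} = 1
G(2) = mex{1} = 0
G(3) = mex{0} = 1
G(4) = mex{1} = 0
G(5) = mex{0} = 1
G(6) = mex{1,0} = 2
G(7) = mex{2,1} = 0
G(8) = mex{0,0} = 1
G(9) = mex{1,1} = 0
G(10) = mex{0,0} = 1
G(11) = mex{1,1} = 0
G(12) = mex{0,2} = 1
G(13) = mex{1,0} = 2
G(14) = mex{2,1} = 0
G(15) = mex{0,0} = 1
G_A(15) = 1.
Pile B, S = {3, 6, 7, 8, 9}:
G(0) = 0
G(1) = mex{} = 0
G(2) = mex{} = 0
G(3) = mex{0} = 1
G(4) = mex{0} = 1
G(5) = mex{0} = 1
G(6) = mex{1,0} = 2
G(7) = mex{1,0,0} = 2
G(8) = mex{1,0,0,0} = 2
G(9) = mex{2,1,0,0,0} = 3
G(10) = mex{2,1,1,0,0} = 3
G(11) = mex{2,1,1,1,0} = 3
G(12) = mex{3,2,1,1,1} = 0
G(13) = mex{3,2,2,1,1} = 0
G(14) = mex{3,2,2,2,1} = 0
G(15) = mex{0,3,2,2,2} = 1
G(16) = mex{0,3,3,2,2} = 1
G(17) = mex{0,3,3,3,2} = 1
G(18) = mex{1,0,3,3,3} = 2
G(19) = mex{1,0,0,3,3} = 2
G_B(19) = 2.
Combined Grundy value = 1 ⊕ 2 = 3.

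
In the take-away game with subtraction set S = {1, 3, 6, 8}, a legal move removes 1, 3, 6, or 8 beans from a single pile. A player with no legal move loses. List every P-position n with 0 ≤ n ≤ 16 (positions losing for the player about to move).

G(0) = 0
G(1) = mex{0} = 1
G(2) = mex{1} = 0
G(3) = mex{0,0} = 1
G(4) = mex{1,1} = 0
G(5) = mex{0,0} = 1
G(6) = mex{1,1,0} = 2
G(7) = mex{2,0,1} = 3
G(8) = mex{3,1,0,0} = 2
G(9) = mex{2,2,1,1} = 0
G(10) = mex{0,3,0,0} = 1
G(11) = mex{1,2,1,1} = 0
G(12) = mex{0,0,2,0} = 1
G(13) = mex{1,1,3,1} = 0
G(14) = mex{0,0,2,2} = 1
G(15) = mex{1,1,0,3} = 2
G(16) = mex{2,0,1,2} = 3
P-positions are exactly the n with G(n) = 0.

0, 2, 4, 9, 11, 13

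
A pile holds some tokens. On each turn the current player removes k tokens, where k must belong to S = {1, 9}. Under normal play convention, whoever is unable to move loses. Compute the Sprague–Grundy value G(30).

0

n :  0  1  2  3  4  5  6  7  8  9 10 11 12 13 14 15 16 17 18 19 20 21 22 23 24 25 26 27 28 29 30
G :  0  1  0  1  0  1  0  1  0  1  0  1  0  1  0  1  0  1  0  1  0  1  0  1  0  1  0  1  0  1  0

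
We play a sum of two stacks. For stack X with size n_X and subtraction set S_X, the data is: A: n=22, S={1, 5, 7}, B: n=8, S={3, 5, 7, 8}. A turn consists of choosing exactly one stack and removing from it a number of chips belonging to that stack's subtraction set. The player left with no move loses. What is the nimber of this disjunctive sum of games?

2

Stack A, S = {1, 5, 7}:
n :  0  1  2  3  4  5  6  7  8  9 10 11 12 13 14 15 16 17 18 19 20 21 22
G :  0  1  0  1  0  1  0  1  0  1  0  1  0  1  0  1  0  1  0  1  0  1  0
G_A(22) = 0.
Stack B, S = {3, 5, 7, 8}:
n : 0 1 2 3 4 5 6 7 8
G : 0 0 0 1 1 1 2 2 2
G_B(8) = 2.
Combined Grundy value = 0 ⊕ 2 = 2.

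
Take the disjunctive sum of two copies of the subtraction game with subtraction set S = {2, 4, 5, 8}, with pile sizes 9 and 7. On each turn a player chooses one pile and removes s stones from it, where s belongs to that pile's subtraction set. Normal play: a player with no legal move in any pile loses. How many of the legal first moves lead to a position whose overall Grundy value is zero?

4

All piles use S = {2, 4, 5, 8}:
n : 0 1 2 3 4 5 6 7 8 9
G : 0 0 1 1 2 2 3 0 4 1
Pile A: G(9) = 1.
Pile B: G(7) = 0.
Combined Grundy value = 1 ⊕ 0 = 1.
A winning move leaves total XOR = 0, i.e. changes one component's Grundy value g to g ⊕ X where X is the current total.
Pile A: need g' = 1⊕1 = 0. Options: 9−2→G=0, 9−4→G=2, 9−5→G=2, 9−8→G=0. Hits: 2.
Pile B: need g' = 0⊕1 = 1. Options: 7−2→G=2, 7−4→G=1, 7−5→G=1. Hits: 2.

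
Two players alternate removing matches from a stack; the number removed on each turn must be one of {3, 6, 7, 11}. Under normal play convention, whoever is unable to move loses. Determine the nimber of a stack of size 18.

1

G(0) = 0
G(1) = mex{} = 0
G(2) = mex{} = 0
G(3) = mex{0} = 1
G(4) = mex{0} = 1
G(5) = mex{0} = 1
G(6) = mex{1,0} = 2
G(7) = mex{1,0,0} = 2
G(8) = mex{1,0,0} = 2
G(9) = mex{2,1,0} = 3
G(10) = mex{2,1,1} = 0
G(11) = mex{2,1,1,0} = 3
G(12) = mex{3,2,1,0} = 4
G(13) = mex{0,2,2,0} = 1
G(14) = mex{3,2,2,1} = 0
G(15) = mex{4,3,2,1} = 0
G(16) = mex{1,0,3,1} = 2
G(17) = mex{0,3,0,2} = 1
G(18) = mex{0,4,3,2} = 1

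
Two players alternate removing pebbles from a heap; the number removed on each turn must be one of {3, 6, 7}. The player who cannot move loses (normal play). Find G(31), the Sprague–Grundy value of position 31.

0

n :  0  1  2  3  4  5  6  7  8  9 10 11 12 13 14 15 16 17 18 19 20 21 22 23 24 25 26 27 28 29 30 31
G :  0  0  0  1  1  1  2  2  2  3  0  0  0  1  1  1  2  2  2  3  0  0  0  1  1  1  2  2  2  3  0  0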